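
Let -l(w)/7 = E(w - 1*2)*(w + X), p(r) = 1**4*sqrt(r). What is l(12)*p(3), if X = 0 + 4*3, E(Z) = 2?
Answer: -336*sqrt(3) ≈ -581.97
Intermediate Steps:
X = 12 (X = 0 + 12 = 12)
p(r) = sqrt(r) (p(r) = 1*sqrt(r) = sqrt(r))
l(w) = -168 - 14*w (l(w) = -14*(w + 12) = -14*(12 + w) = -7*(24 + 2*w) = -168 - 14*w)
l(12)*p(3) = (-168 - 14*12)*sqrt(3) = (-168 - 168)*sqrt(3) = -336*sqrt(3)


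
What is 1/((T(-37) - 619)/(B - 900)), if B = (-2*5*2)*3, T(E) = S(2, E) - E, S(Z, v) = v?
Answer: 960/619 ≈ 1.5509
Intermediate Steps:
T(E) = 0 (T(E) = E - E = 0)
B = -60 (B = -10*2*3 = -20*3 = -60)
1/((T(-37) - 619)/(B - 900)) = 1/((0 - 619)/(-60 - 900)) = 1/(-619/(-960)) = 1/(-619*(-1/960)) = 1/(619/960) = 960/619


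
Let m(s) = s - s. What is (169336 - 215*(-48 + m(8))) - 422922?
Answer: -243266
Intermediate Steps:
m(s) = 0
(169336 - 215*(-48 + m(8))) - 422922 = (169336 - 215*(-48 + 0)) - 422922 = (169336 - 215*(-48)) - 422922 = (169336 - 1*(-10320)) - 422922 = (169336 + 10320) - 422922 = 179656 - 422922 = -243266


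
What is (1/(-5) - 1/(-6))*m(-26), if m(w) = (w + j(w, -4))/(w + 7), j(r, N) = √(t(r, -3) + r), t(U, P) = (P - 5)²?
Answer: -13/285 + √38/570 ≈ -0.034799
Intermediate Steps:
t(U, P) = (-5 + P)²
j(r, N) = √(64 + r) (j(r, N) = √((-5 - 3)² + r) = √((-8)² + r) = √(64 + r))
m(w) = (w + √(64 + w))/(7 + w) (m(w) = (w + √(64 + w))/(w + 7) = (w + √(64 + w))/(7 + w))
(1/(-5) - 1/(-6))*m(-26) = (1/(-5) - 1/(-6))*((-26 + √(64 - 26))/(7 - 26)) = (1*(-⅕) - 1*(-⅙))*((-26 + √38)/(-19)) = (-⅕ + ⅙)*(-(-26 + √38)/19) = -(26/19 - √38/19)/30 = -13/285 + √38/570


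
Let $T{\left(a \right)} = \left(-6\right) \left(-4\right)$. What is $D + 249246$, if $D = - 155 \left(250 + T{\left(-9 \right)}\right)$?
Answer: $206776$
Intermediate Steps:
$T{\left(a \right)} = 24$
$D = -42470$ ($D = - 155 \left(250 + 24\right) = \left(-155\right) 274 = -42470$)
$D + 249246 = -42470 + 249246 = 206776$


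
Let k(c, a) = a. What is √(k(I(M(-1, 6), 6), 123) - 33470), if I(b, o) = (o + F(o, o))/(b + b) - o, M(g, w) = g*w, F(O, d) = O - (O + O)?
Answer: I*√33347 ≈ 182.61*I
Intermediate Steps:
F(O, d) = -O (F(O, d) = O - 2*O = -O)
I(b, o) = -o (I(b, o) = (o - o)/(b + b) - o = 0/((2*b)) - o = 0*(1/(2*b)) - o = 0 - o = -o)
√(k(I(M(-1, 6), 6), 123) - 33470) = √(123 - 33470) = √(-33347) = I*√33347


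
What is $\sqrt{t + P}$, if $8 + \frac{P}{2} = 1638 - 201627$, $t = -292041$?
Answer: $i \sqrt{692035} \approx 831.89 i$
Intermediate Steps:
$P = -399994$ ($P = -16 + 2 \left(1638 - 201627\right) = -16 + 2 \left(-199989\right) = -16 - 399978 = -399994$)
$\sqrt{t + P} = \sqrt{-292041 - 399994} = \sqrt{-692035} = i \sqrt{692035}$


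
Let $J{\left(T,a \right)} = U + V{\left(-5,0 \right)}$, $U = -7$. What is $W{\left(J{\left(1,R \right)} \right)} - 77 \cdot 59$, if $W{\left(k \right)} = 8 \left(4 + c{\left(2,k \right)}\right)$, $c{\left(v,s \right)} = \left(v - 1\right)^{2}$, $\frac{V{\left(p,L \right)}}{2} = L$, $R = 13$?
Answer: $-4503$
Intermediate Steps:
$V{\left(p,L \right)} = 2 L$
$c{\left(v,s \right)} = \left(-1 + v\right)^{2}$
$J{\left(T,a \right)} = -7$ ($J{\left(T,a \right)} = -7 + 2 \cdot 0 = -7 + 0 = -7$)
$W{\left(k \right)} = 40$ ($W{\left(k \right)} = 8 \left(4 + \left(-1 + 2\right)^{2}\right) = 8 \left(4 + 1^{2}\right) = 8 \left(4 + 1\right) = 8 \cdot 5 = 40$)
$W{\left(J{\left(1,R \right)} \right)} - 77 \cdot 59 = 40 - 77 \cdot 59 = 40 - 4543 = -4503$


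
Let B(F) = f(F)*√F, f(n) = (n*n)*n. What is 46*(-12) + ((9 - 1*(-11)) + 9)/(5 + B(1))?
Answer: -3283/6 ≈ -547.17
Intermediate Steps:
f(n) = n³ (f(n) = n²*n = n³)
B(F) = F^(7/2) (B(F) = F³*√F = F^(7/2))
46*(-12) + ((9 - 1*(-11)) + 9)/(5 + B(1)) = 46*(-12) + ((9 - 1*(-11)) + 9)/(5 + 1^(7/2)) = -552 + ((9 + 11) + 9)/(5 + 1) = -552 + (20 + 9)/6 = -552 + 29*(⅙) = -552 + 29/6 = -3283/6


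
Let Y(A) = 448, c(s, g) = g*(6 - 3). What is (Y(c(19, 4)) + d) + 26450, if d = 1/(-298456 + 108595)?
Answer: 5106881177/189861 ≈ 26898.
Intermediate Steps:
c(s, g) = 3*g (c(s, g) = g*3 = 3*g)
d = -1/189861 (d = 1/(-189861) = -1/189861 ≈ -5.2670e-6)
(Y(c(19, 4)) + d) + 26450 = (448 - 1/189861) + 26450 = 85057727/189861 + 26450 = 5106881177/189861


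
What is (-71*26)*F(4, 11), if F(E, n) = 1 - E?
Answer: 5538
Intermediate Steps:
(-71*26)*F(4, 11) = (-71*26)*(1 - 1*4) = -1846*(1 - 4) = -1846*(-3) = 5538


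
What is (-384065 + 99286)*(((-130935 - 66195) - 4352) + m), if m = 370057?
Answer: -48006619925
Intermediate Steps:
(-384065 + 99286)*(((-130935 - 66195) - 4352) + m) = (-384065 + 99286)*(((-130935 - 66195) - 4352) + 370057) = -284779*((-197130 - 4352) + 370057) = -284779*(-201482 + 370057) = -284779*168575 = -48006619925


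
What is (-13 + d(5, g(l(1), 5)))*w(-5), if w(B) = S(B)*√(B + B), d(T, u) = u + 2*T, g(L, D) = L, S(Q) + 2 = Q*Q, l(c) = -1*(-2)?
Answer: -23*I*√10 ≈ -72.732*I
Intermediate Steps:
l(c) = 2
S(Q) = -2 + Q² (S(Q) = -2 + Q*Q = -2 + Q²)
w(B) = √2*√B*(-2 + B²) (w(B) = (-2 + B²)*√(B + B) = (-2 + B²)*√(2*B) = (-2 + B²)*(√2*√B) = √2*√B*(-2 + B²))
(-13 + d(5, g(l(1), 5)))*w(-5) = (-13 + (2 + 2*5))*(√2*√(-5)*(-2 + (-5)²)) = (-13 + (2 + 10))*(√2*(I*√5)*(-2 + 25)) = (-13 + 12)*(√2*(I*√5)*23) = -23*I*√10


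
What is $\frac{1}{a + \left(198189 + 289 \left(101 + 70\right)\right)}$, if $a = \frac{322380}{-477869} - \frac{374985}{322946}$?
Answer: $\frac{11871221698}{2939387669503119} \approx 4.0387 \cdot 10^{-6}$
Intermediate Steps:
$a = - \frac{21792695265}{11871221698}$ ($a = 322380 \left(- \frac{1}{477869}\right) - \frac{28845}{24842} = - \frac{322380}{477869} - \frac{28845}{24842} = - \frac{21792695265}{11871221698} \approx -1.8358$)
$\frac{1}{a + \left(198189 + 289 \left(101 + 70\right)\right)} = \frac{1}{- \frac{21792695265}{11871221698} + \left(198189 + 289 \left(101 + 70\right)\right)} = \frac{1}{- \frac{21792695265}{11871221698} + \left(198189 + 289 \cdot 171\right)} = \frac{1}{- \frac{21792695265}{11871221698} + \left(198189 + 49419\right)} = \frac{1}{- \frac{21792695265}{11871221698} + 247608} = \frac{1}{\frac{2939387669503119}{11871221698}} = \frac{11871221698}{2939387669503119}$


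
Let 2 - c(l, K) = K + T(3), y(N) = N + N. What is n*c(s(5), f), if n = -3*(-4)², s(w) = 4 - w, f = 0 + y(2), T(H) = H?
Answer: 240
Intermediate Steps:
y(N) = 2*N
f = 4 (f = 0 + 2*2 = 0 + 4 = 4)
c(l, K) = -1 - K (c(l, K) = 2 - (K + 3) = 2 - (3 + K) = 2 + (-3 - K) = -1 - K)
n = -48 (n = -3*16 = -48)
n*c(s(5), f) = -48*(-1 - 1*4) = -48*(-1 - 4) = -48*(-5) = 240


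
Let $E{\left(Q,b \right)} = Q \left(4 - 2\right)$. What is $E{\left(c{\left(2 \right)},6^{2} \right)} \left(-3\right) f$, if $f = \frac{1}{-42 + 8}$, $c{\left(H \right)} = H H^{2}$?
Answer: $\frac{24}{17} \approx 1.4118$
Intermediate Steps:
$c{\left(H \right)} = H^{3}$
$E{\left(Q,b \right)} = 2 Q$ ($E{\left(Q,b \right)} = Q 2 = 2 Q$)
$f = - \frac{1}{34}$ ($f = \frac{1}{-34} = - \frac{1}{34} \approx -0.029412$)
$E{\left(c{\left(2 \right)},6^{2} \right)} \left(-3\right) f = 2 \cdot 2^{3} \left(-3\right) \left(- \frac{1}{34}\right) = 2 \cdot 8 \left(-3\right) \left(- \frac{1}{34}\right) = 16 \left(-3\right) \left(- \frac{1}{34}\right) = \left(-48\right) \left(- \frac{1}{34}\right) = \frac{24}{17}$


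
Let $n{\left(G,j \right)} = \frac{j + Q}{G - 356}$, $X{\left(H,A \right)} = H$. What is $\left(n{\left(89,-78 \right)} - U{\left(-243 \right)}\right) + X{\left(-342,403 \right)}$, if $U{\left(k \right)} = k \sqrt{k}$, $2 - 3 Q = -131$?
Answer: $- \frac{273841}{801} + 2187 i \sqrt{3} \approx -341.87 + 3788.0 i$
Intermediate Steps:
$Q = \frac{133}{3}$ ($Q = \frac{2}{3} - - \frac{131}{3} = \frac{2}{3} + \frac{131}{3} = \frac{133}{3} \approx 44.333$)
$U{\left(k \right)} = k^{\frac{3}{2}}$
$n{\left(G,j \right)} = \frac{\frac{133}{3} + j}{-356 + G}$ ($n{\left(G,j \right)} = \frac{j + \frac{133}{3}}{G - 356} = \frac{\frac{133}{3} + j}{-356 + G}$)
$\left(n{\left(89,-78 \right)} - U{\left(-243 \right)}\right) + X{\left(-342,403 \right)} = \left(\frac{\frac{133}{3} - 78}{-356 + 89} - \left(-243\right)^{\frac{3}{2}}\right) - 342 = \left(\frac{1}{-267} \left(- \frac{101}{3}\right) - - 2187 i \sqrt{3}\right) - 342 = \left(\left(- \frac{1}{267}\right) \left(- \frac{101}{3}\right) + 2187 i \sqrt{3}\right) - 342 = \left(\frac{101}{801} + 2187 i \sqrt{3}\right) - 342 = - \frac{273841}{801} + 2187 i \sqrt{3}$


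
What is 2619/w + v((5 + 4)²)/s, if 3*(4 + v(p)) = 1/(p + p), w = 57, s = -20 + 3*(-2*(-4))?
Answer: 1660195/36936 ≈ 44.948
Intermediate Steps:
s = 4 (s = -20 + 3*8 = -20 + 24 = 4)
v(p) = -4 + 1/(6*p) (v(p) = -4 + 1/(3*(p + p)) = -4 + 1/(3*((2*p))) = -4 + (1/(2*p))/3 = -4 + 1/(6*p))
2619/w + v((5 + 4)²)/s = 2619/57 + (-4 + 1/(6*((5 + 4)²)))/4 = 2619*(1/57) + (-4 + 1/(6*(9²)))*(¼) = 873/19 + (-4 + (⅙)/81)*(¼) = 873/19 + (-4 + (⅙)*(1/81))*(¼) = 873/19 + (-4 + 1/486)*(¼) = 873/19 - 1943/486*¼ = 873/19 - 1943/1944 = 1660195/36936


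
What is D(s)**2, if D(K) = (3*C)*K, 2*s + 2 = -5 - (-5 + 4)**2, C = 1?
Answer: 144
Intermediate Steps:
s = -4 (s = -1 + (-5 - (-5 + 4)**2)/2 = -1 + (-5 - 1*(-1)**2)/2 = -1 + (-5 - 1*1)/2 = -1 + (-5 - 1)/2 = -1 + (1/2)*(-6) = -1 - 3 = -4)
D(K) = 3*K (D(K) = (3*1)*K = 3*K)
D(s)**2 = (3*(-4))**2 = (-12)**2 = 144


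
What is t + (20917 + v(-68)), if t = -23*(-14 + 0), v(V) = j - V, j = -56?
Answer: 21251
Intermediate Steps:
v(V) = -56 - V
t = 322 (t = -23*(-14) = 322)
t + (20917 + v(-68)) = 322 + (20917 + (-56 - 1*(-68))) = 322 + (20917 + (-56 + 68)) = 322 + (20917 + 12) = 322 + 20929 = 21251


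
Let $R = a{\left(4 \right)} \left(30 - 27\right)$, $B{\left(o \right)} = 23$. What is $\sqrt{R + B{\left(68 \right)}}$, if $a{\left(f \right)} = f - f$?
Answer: $\sqrt{23} \approx 4.7958$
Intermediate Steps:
$a{\left(f \right)} = 0$
$R = 0$ ($R = 0 \left(30 - 27\right) = 0 \cdot 3 = 0$)
$\sqrt{R + B{\left(68 \right)}} = \sqrt{0 + 23} = \sqrt{23}$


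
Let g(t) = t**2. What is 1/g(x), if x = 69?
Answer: 1/4761 ≈ 0.00021004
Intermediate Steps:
1/g(x) = 1/(69**2) = 1/4761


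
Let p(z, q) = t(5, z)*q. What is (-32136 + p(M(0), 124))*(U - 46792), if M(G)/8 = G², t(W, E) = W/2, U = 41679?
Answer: 162726338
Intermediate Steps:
t(W, E) = W/2 (t(W, E) = W*(½) = W/2)
M(G) = 8*G²
p(z, q) = 5*q/2 (p(z, q) = ((½)*5)*q = 5*q/2)
(-32136 + p(M(0), 124))*(U - 46792) = (-32136 + (5/2)*124)*(41679 - 46792) = (-32136 + 310)*(-5113) = -31826*(-5113) = 162726338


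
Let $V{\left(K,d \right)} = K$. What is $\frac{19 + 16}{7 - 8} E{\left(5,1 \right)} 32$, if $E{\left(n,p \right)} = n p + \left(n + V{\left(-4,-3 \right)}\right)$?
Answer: $-6720$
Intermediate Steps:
$E{\left(n,p \right)} = -4 + n + n p$ ($E{\left(n,p \right)} = n p + \left(n - 4\right) = n p + \left(-4 + n\right) = -4 + n + n p$)
$\frac{19 + 16}{7 - 8} E{\left(5,1 \right)} 32 = \frac{19 + 16}{7 - 8} \left(-4 + 5 + 5 \cdot 1\right) 32 = \frac{35}{-1} \left(-4 + 5 + 5\right) 32 = 35 \left(-1\right) 6 \cdot 32 = \left(-35\right) 6 \cdot 32 = \left(-210\right) 32 = -6720$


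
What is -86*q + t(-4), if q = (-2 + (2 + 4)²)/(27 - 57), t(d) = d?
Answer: 1402/15 ≈ 93.467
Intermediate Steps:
q = -17/15 (q = (-2 + 6²)/(-30) = (-2 + 36)*(-1/30) = 34*(-1/30) = -17/15 ≈ -1.1333)
-86*q + t(-4) = -86*(-17/15) - 4 = 1462/15 - 4 = 1402/15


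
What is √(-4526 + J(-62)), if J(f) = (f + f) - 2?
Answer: 2*I*√1163 ≈ 68.206*I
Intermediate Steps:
J(f) = -2 + 2*f (J(f) = 2*f - 2 = -2 + 2*f)
√(-4526 + J(-62)) = √(-4526 + (-2 + 2*(-62))) = √(-4526 + (-2 - 124)) = √(-4526 - 126) = √(-4652) = 2*I*√1163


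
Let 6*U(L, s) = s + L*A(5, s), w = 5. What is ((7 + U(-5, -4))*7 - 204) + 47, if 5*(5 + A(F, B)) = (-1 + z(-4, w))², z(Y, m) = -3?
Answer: -613/6 ≈ -102.17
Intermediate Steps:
A(F, B) = -9/5 (A(F, B) = -5 + (-1 - 3)²/5 = -5 + (⅕)*(-4)² = -5 + (⅕)*16 = -5 + 16/5 = -9/5)
U(L, s) = -3*L/10 + s/6 (U(L, s) = (s + L*(-9/5))/6 = (s - 9*L/5)/6 = -3*L/10 + s/6)
((7 + U(-5, -4))*7 - 204) + 47 = ((7 + (-3/10*(-5) + (⅙)*(-4)))*7 - 204) + 47 = ((7 + (3/2 - ⅔))*7 - 204) + 47 = ((7 + ⅚)*7 - 204) + 47 = ((47/6)*7 - 204) + 47 = (329/6 - 204) + 47 = -895/6 + 47 = -613/6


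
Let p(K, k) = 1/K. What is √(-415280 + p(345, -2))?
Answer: I*√49428701655/345 ≈ 644.42*I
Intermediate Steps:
√(-415280 + p(345, -2)) = √(-415280 + 1/345) = √(-143271599/345) = I*√49428701655/345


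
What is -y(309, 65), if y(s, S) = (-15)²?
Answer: -225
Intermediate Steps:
y(s, S) = 225
-y(309, 65) = -1*225 = -225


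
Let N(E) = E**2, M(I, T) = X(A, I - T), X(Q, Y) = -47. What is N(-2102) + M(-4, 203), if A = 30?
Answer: 4418357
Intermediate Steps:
M(I, T) = -47
N(-2102) + M(-4, 203) = (-2102)**2 - 47 = 4418404 - 47 = 4418357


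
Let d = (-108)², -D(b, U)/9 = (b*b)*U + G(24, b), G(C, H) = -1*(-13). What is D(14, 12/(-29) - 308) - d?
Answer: 15435567/29 ≈ 5.3226e+5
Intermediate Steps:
G(C, H) = 13
D(b, U) = -117 - 9*U*b² (D(b, U) = -9*((b*b)*U + 13) = -9*(b²*U + 13) = -9*(U*b² + 13) = -9*(13 + U*b²) = -117 - 9*U*b²)
d = 11664
D(14, 12/(-29) - 308) - d = (-117 - 9*(12/(-29) - 308)*14²) - 1*11664 = (-117 - 9*(12*(-1/29) - 308)*196) - 11664 = (-117 - 9*(-12/29 - 308)*196) - 11664 = (-117 - 9*(-8944/29)*196) - 11664 = (-117 + 15777216/29) - 11664 = 15773823/29 - 11664 = 15435567/29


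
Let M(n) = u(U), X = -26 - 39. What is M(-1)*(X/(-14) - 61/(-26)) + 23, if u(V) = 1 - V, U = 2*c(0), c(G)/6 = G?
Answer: 2729/91 ≈ 29.989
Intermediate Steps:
c(G) = 6*G
X = -65
U = 0 (U = 2*(6*0) = 2*0 = 0)
M(n) = 1 (M(n) = 1 - 1*0 = 1 + 0 = 1)
M(-1)*(X/(-14) - 61/(-26)) + 23 = 1*(-65/(-14) - 61/(-26)) + 23 = 1*(-65*(-1/14) - 61*(-1/26)) + 23 = 1*(65/14 + 61/26) + 23 = 1*(636/91) + 23 = 636/91 + 23 = 2729/91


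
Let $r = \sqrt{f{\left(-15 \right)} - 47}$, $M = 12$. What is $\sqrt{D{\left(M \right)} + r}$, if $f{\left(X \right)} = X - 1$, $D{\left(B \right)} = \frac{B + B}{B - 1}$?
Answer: $\frac{\sqrt{264 + 363 i \sqrt{7}}}{11} \approx 2.2818 + 1.7392 i$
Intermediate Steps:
$D{\left(B \right)} = \frac{2 B}{-1 + B}$
$f{\left(X \right)} = -1 + X$ ($f{\left(X \right)} = X - 1 = -1 + X$)
$r = 3 i \sqrt{7}$ ($r = \sqrt{\left(-1 - 15\right) - 47} = \sqrt{-16 - 47} = \sqrt{-63} = 3 i \sqrt{7} \approx 7.9373 i$)
$\sqrt{D{\left(M \right)} + r} = \sqrt{2 \cdot 12 \frac{1}{-1 + 12} + 3 i \sqrt{7}} = \sqrt{2 \cdot 12 \cdot \frac{1}{11} + 3 i \sqrt{7}} = \sqrt{\frac{24}{11} + 3 i \sqrt{7}}$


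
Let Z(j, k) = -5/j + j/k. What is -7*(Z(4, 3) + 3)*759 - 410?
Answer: -67167/4 ≈ -16792.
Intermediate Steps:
-7*(Z(4, 3) + 3)*759 - 410 = -7*((-5/4 + 4/3) + 3)*759 - 410 = -7*(1/12 + 3)*759 - 410 = -7*37/12*759 - 410 = -259/12*759 - 410 = -65527/4 - 410 = -67167/4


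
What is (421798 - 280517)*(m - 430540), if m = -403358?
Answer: -117813943338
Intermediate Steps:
(421798 - 280517)*(m - 430540) = (421798 - 280517)*(-403358 - 430540) = 141281*(-833898) = -117813943338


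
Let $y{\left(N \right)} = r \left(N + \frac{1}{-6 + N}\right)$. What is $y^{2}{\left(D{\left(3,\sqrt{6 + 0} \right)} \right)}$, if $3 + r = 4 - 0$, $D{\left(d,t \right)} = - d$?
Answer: $\frac{784}{81} \approx 9.679$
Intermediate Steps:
$r = 1$ ($r = -3 + \left(4 - 0\right) = -3 + \left(4 + 0\right) = -3 + 4 = 1$)
$y{\left(N \right)} = N + \frac{1}{-6 + N}$ ($y{\left(N \right)} = 1 \left(N + \frac{1}{-6 + N}\right) = N + \frac{1}{-6 + N}$)
$y^{2}{\left(D{\left(3,\sqrt{6 + 0} \right)} \right)} = \left(\frac{1 + \left(\left(-1\right) 3\right)^{2} - 6 \left(\left(-1\right) 3\right)}{-6 - 3}\right)^{2} = \left(\frac{1 + \left(-3\right)^{2} - -18}{-6 - 3}\right)^{2} = \left(\frac{1 + 9 + 18}{-9}\right)^{2} = \left(\left(- \frac{1}{9}\right) 28\right)^{2} = \left(- \frac{28}{9}\right)^{2} = \frac{784}{81}$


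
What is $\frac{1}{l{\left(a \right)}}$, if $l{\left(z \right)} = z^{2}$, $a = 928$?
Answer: $\frac{1}{861184} \approx 1.1612 \cdot 10^{-6}$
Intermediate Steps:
$\frac{1}{l{\left(a \right)}} = \frac{1}{928^{2}} = \frac{1}{861184}$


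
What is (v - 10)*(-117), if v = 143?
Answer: -15561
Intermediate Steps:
(v - 10)*(-117) = (143 - 10)*(-117) = 133*(-117) = -15561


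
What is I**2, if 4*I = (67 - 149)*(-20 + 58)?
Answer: 606841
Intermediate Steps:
I = -779 (I = ((67 - 149)*(-20 + 58))/4 = (-82*38)/4 = (1/4)*(-3116) = -779)
I**2 = (-779)**2 = 606841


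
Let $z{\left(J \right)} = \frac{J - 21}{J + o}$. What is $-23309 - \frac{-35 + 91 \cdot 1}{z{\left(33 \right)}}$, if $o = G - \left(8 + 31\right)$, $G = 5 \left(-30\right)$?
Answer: $-22581$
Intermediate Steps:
$G = -150$
$o = -189$ ($o = -150 - \left(8 + 31\right) = -150 - 39 = -189$)
$z{\left(J \right)} = \frac{-21 + J}{-189 + J}$ ($z{\left(J \right)} = \frac{J - 21}{J - 189} = \frac{-21 + J}{-189 + J}$)
$-23309 - \frac{-35 + 91 \cdot 1}{z{\left(33 \right)}} = -23309 - \frac{-35 + 91 \cdot 1}{\frac{1}{-189 + 33} \left(-21 + 33\right)} = -23309 - \frac{-35 + 91}{\frac{1}{-156} \cdot 12} = -23309 - \frac{56}{\left(- \frac{1}{156}\right) 12} = -23309 - \frac{56}{- \frac{1}{13}} = -23309 - 56 \left(-13\right) = -23309 - -728 = -23309 + 728 = -22581$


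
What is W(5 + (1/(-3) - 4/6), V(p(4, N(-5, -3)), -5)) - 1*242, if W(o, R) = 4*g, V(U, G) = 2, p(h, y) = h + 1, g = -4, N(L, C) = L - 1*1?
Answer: -258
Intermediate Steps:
N(L, C) = -1 + L (N(L, C) = L - 1 = -1 + L)
p(h, y) = 1 + h
W(o, R) = -16 (W(o, R) = 4*(-4) = -16)
W(5 + (1/(-3) - 4/6), V(p(4, N(-5, -3)), -5)) - 1*242 = -16 - 1*242 = -16 - 242 = -258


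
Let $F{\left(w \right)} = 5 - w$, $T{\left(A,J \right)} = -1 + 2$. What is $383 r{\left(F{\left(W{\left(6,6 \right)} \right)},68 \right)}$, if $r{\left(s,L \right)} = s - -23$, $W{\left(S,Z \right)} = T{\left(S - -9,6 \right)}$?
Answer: $10341$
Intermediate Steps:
$T{\left(A,J \right)} = 1$
$W{\left(S,Z \right)} = 1$
$r{\left(s,L \right)} = 23 + s$ ($r{\left(s,L \right)} = s + 23 = 23 + s$)
$383 r{\left(F{\left(W{\left(6,6 \right)} \right)},68 \right)} = 383 \left(23 + \left(5 - 1\right)\right) = 383 \left(23 + 4\right) = 383 \cdot 27 = 10341$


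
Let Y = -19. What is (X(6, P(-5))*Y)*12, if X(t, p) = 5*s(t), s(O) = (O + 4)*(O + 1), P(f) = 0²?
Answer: -79800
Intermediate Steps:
P(f) = 0
s(O) = (1 + O)*(4 + O) (s(O) = (4 + O)*(1 + O) = (1 + O)*(4 + O))
X(t, p) = 20 + 5*t² + 25*t (X(t, p) = 5*(4 + t² + 5*t) = 20 + 5*t² + 25*t)
(X(6, P(-5))*Y)*12 = ((20 + 5*6² + 25*6)*(-19))*12 = ((20 + 5*36 + 150)*(-19))*12 = ((20 + 180 + 150)*(-19))*12 = (350*(-19))*12 = -6650*12 = -79800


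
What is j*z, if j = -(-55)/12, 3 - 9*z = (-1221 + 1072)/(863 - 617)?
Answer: 48785/26568 ≈ 1.8362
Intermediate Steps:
z = 887/2214 (z = ⅓ - (-1221 + 1072)/(9*(863 - 617)) = ⅓ - (-149)/(9*246) = ⅓ - ⅑*(-149/246) = ⅓ + 149/2214 = 887/2214 ≈ 0.40063)
j = 55/12 (j = -(-55)/12 = -5*(-11/12) = 55/12 ≈ 4.5833)
j*z = (55/12)*(887/2214) = 48785/26568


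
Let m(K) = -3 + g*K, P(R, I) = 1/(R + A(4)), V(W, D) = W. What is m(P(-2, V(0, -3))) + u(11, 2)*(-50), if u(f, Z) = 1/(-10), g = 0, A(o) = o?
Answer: 2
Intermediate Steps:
u(f, Z) = -1/10
P(R, I) = 1/(4 + R) (P(R, I) = 1/(R + 4) = 1/(4 + R))
m(K) = -3 (m(K) = -3 + 0*K = -3 + 0 = -3)
m(P(-2, V(0, -3))) + u(11, 2)*(-50) = -3 - 1/10*(-50) = -3 + 5 = 2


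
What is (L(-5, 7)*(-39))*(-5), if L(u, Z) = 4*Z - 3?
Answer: 4875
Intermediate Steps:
L(u, Z) = -3 + 4*Z
(L(-5, 7)*(-39))*(-5) = ((-3 + 4*7)*(-39))*(-5) = ((-3 + 28)*(-39))*(-5) = (25*(-39))*(-5) = -975*(-5) = 4875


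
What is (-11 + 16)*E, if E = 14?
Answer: 70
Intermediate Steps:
(-11 + 16)*E = (-11 + 16)*14 = 5*14 = 70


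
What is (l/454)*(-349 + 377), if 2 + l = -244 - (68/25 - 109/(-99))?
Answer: -8656298/561825 ≈ -15.407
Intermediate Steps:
l = -618307/2475 (l = -2 + (-244 - (68/25 - 109/(-99))) = -2 + (-244 - (68*(1/25) - 109*(-1/99))) = -2 + (-244 - (68/25 + 109/99)) = -2 + (-244 - 1*9457/2475) = -2 + (-244 - 9457/2475) = -2 - 613357/2475 = -618307/2475 ≈ -249.82)
(l/454)*(-349 + 377) = (-618307/2475/454)*(-349 + 377) = -618307/2475*1/454*28 = -618307/1123650*28 = -8656298/561825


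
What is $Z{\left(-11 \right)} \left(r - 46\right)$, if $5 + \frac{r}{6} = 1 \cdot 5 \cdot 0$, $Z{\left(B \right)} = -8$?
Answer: $608$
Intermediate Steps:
$r = -30$ ($r = -30 + 6 \cdot 1 \cdot 5 \cdot 0 = -30 + 6 \cdot 5 \cdot 0 = -30 + 6 \cdot 0 = -30 + 0 = -30$)
$Z{\left(-11 \right)} \left(r - 46\right) = - 8 \left(-30 - 46\right) = \left(-8\right) \left(-76\right) = 608$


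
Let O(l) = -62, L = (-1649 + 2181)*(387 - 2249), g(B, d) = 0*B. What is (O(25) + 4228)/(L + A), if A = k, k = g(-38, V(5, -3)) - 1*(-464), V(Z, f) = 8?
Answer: -2083/495060 ≈ -0.0042076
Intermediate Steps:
g(B, d) = 0
L = -990584 (L = 532*(-1862) = -990584)
k = 464 (k = 0 - 1*(-464) = 0 + 464 = 464)
A = 464
(O(25) + 4228)/(L + A) = (-62 + 4228)/(-990584 + 464) = 4166/(-990120) = 4166*(-1/990120) = -2083/495060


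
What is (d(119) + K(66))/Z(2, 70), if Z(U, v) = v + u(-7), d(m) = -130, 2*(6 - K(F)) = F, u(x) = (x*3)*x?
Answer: -157/217 ≈ -0.72350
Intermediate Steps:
u(x) = 3*x**2 (u(x) = (3*x)*x = 3*x**2)
K(F) = 6 - F/2
Z(U, v) = 147 + v (Z(U, v) = v + 3*(-7)**2 = v + 3*49 = v + 147 = 147 + v)
(d(119) + K(66))/Z(2, 70) = (-130 + (6 - 1/2*66))/(147 + 70) = (-130 + (6 - 33))/217 = (-130 - 27)*(1/217) = -157*1/217 = -157/217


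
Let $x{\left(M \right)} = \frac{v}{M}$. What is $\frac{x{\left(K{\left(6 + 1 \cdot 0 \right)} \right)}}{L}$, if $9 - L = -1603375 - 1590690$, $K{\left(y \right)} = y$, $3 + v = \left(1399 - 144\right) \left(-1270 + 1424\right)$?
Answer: $\frac{193267}{19164444} \approx 0.010085$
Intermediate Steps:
$v = 193267$ ($v = -3 + \left(1399 - 144\right) \left(-1270 + 1424\right) = -3 + 1255 \cdot 154 = -3 + 193270 = 193267$)
$L = 3194074$ ($L = 9 - \left(-1603375 - 1590690\right) = 9 - -3194065 = 9 + 3194065 = 3194074$)
$x{\left(M \right)} = \frac{193267}{M}$
$\frac{x{\left(K{\left(6 + 1 \cdot 0 \right)} \right)}}{L} = \frac{193267 \frac{1}{6 + 1 \cdot 0}}{3194074} = \frac{193267}{6 + 0} \cdot \frac{1}{3194074} = \frac{193267}{6} \cdot \frac{1}{3194074} = \frac{193267}{19164444}$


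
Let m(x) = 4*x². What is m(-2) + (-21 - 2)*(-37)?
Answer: 867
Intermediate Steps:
m(-2) + (-21 - 2)*(-37) = 4*(-2)² + (-21 - 2)*(-37) = 4*4 - 23*(-37) = 16 + 851 = 867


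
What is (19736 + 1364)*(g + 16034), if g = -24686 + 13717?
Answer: 106871500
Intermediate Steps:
g = -10969
(19736 + 1364)*(g + 16034) = (19736 + 1364)*(-10969 + 16034) = 21100*5065 = 106871500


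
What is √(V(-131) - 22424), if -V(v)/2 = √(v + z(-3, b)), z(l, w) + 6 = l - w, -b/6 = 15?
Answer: √(-22424 - 10*I*√2) ≈ 0.0472 - 149.75*I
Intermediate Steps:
b = -90 (b = -6*15 = -90)
z(l, w) = -6 + l - w (z(l, w) = -6 + (l - w) = -6 + l - w)
V(v) = -2*√(81 + v) (V(v) = -2*√(v + (-6 - 3 - 1*(-90))) = -2*√(v + (-6 - 3 + 90)) = -2*√(v + 81) = -2*√(81 + v))
√(V(-131) - 22424) = √(-2*√(81 - 131) - 22424) = √(-10*I*√2 - 22424) = √(-22424 - 10*I*√2)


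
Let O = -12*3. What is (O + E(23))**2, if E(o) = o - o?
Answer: 1296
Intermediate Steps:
E(o) = 0
O = -36
(O + E(23))**2 = (-36 + 0)**2 = (-36)**2 = 1296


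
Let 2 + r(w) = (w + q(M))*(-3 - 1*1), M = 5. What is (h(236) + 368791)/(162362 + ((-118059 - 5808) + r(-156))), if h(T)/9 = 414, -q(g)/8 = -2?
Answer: 372517/39053 ≈ 9.5388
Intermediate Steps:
q(g) = 16 (q(g) = -8*(-2) = 16)
h(T) = 3726 (h(T) = 9*414 = 3726)
r(w) = -66 - 4*w (r(w) = -2 + (w + 16)*(-3 - 1*1) = -2 + (16 + w)*(-3 - 1) = -2 + (16 + w)*(-4) = -2 + (-64 - 4*w) = -66 - 4*w)
(h(236) + 368791)/(162362 + ((-118059 - 5808) + r(-156))) = (3726 + 368791)/(162362 + ((-118059 - 5808) + (-66 - 4*(-156)))) = 372517/(162362 + (-123867 + (-66 + 624))) = 372517/(162362 + (-123867 + 558)) = 372517/(162362 - 123309) = 372517/39053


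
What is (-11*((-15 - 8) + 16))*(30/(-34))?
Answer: -1155/17 ≈ -67.941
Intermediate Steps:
(-11*((-15 - 8) + 16))*(30/(-34)) = (-11*(-23 + 16))*(30*(-1/34)) = -11*(-7)*(-15/17) = 77*(-15/17) = -1155/17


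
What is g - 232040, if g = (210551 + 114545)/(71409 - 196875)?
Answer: -14556727868/62733 ≈ -2.3204e+5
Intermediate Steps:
g = -162548/62733 (g = 325096/(-125466) = 325096*(-1/125466) = -162548/62733 ≈ -2.5911)
g - 232040 = -162548/62733 - 232040 = -14556727868/62733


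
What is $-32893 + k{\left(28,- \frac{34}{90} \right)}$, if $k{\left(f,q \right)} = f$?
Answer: $-32865$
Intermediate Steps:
$-32893 + k{\left(28,- \frac{34}{90} \right)} = -32893 + 28 = -32865$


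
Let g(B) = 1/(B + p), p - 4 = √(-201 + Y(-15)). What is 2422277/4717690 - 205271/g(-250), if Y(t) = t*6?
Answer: 238227618643817/4717690 - 205271*I*√291 ≈ 5.0497e+7 - 3.5017e+6*I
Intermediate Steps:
Y(t) = 6*t
p = 4 + I*√291 (p = 4 + √(-201 + 6*(-15)) = 4 + √(-201 - 90) = 4 + √(-291) = 4 + I*√291 ≈ 4.0 + 17.059*I)
g(B) = 1/(4 + B + I*√291) (g(B) = 1/(B + (4 + I*√291)) = 1/(4 + B + I*√291))
2422277/4717690 - 205271/g(-250) = 2422277/4717690 - (-50496666 + 205271*I*√291) = 2422277*(1/4717690) - (-50496666 + 205271*I*√291) = 2422277/4717690 - 205271*(-246 + I*√291) = 2422277/4717690 + (50496666 - 205271*I*√291) = 238227618643817/4717690 - 205271*I*√291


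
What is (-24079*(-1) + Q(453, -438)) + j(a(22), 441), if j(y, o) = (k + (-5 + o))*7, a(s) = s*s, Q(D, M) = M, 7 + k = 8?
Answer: 26700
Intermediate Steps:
k = 1 (k = -7 + 8 = 1)
a(s) = s²
j(y, o) = -28 + 7*o (j(y, o) = (1 + (-5 + o))*7 = (-4 + o)*7 = -28 + 7*o)
(-24079*(-1) + Q(453, -438)) + j(a(22), 441) = (-24079*(-1) - 438) + (-28 + 7*441) = (24079 - 438) + (-28 + 3087) = 23641 + 3059 = 26700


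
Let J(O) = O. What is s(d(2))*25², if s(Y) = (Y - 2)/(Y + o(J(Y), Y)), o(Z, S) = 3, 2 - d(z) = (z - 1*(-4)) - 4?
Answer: -1250/3 ≈ -416.67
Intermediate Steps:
d(z) = 2 - z (d(z) = 2 - ((z - 1*(-4)) - 4) = 2 - ((z + 4) - 4) = 2 - ((4 + z) - 4) = 2 - z)
s(Y) = (-2 + Y)/(3 + Y) (s(Y) = (Y - 2)/(Y + 3) = (-2 + Y)/(3 + Y))
s(d(2))*25² = ((-2 + (2 - 1*2))/(3 + (2 - 1*2)))*25² = ((-2 + (2 - 2))/(3 + (2 - 2)))*625 = ((-2 + 0)/(3 + 0))*625 = (-2/3)*625 = ((⅓)*(-2))*625 = -⅔*625 = -1250/3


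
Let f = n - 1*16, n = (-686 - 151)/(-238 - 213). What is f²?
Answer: 40691641/203401 ≈ 200.06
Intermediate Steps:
n = 837/451 (n = -837/(-451) = -837*(-1/451) = 837/451 ≈ 1.8559)
f = -6379/451 (f = 837/451 - 1*16 = 837/451 - 16 = -6379/451 ≈ -14.144)
f² = (-6379/451)² = 40691641/203401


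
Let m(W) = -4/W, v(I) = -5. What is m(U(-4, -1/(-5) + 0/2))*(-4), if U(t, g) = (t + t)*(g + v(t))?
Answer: 5/12 ≈ 0.41667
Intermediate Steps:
U(t, g) = 2*t*(-5 + g) (U(t, g) = (t + t)*(g - 5) = (2*t)*(-5 + g) = 2*t*(-5 + g))
m(U(-4, -1/(-5) + 0/2))*(-4) = -4*(-1/(8*(-5 + (-1/(-5) + 0/2))))*(-4) = -4*(-1/(8*(-5 + (-1*(-⅕) + 0*(½)))))*(-4) = -4*(-1/(8*(-5 + (⅕ + 0))))*(-4) = -4*(-1/(8*(-5 + ⅕)))*(-4) = -4/(2*(-4)*(-24/5))*(-4) = -4/192/5*(-4) = -4*5/192*(-4) = -5/48*(-4) = 5/12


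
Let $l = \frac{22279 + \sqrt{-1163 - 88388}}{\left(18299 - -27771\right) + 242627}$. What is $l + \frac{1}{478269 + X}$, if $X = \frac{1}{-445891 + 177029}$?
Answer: $\frac{2864897689352497}{37123073731410269} + \frac{i \sqrt{89551}}{288697} \approx 0.077173 + 0.0010366 i$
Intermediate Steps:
$X = - \frac{1}{268862}$ ($X = \frac{1}{-268862} = - \frac{1}{268862} \approx -3.7194 \cdot 10^{-6}$)
$l = \frac{22279}{288697} + \frac{i \sqrt{89551}}{288697}$ ($l = \frac{22279 + \sqrt{-89551}}{\left(18299 + 27771\right) + 242627} = \frac{22279 + i \sqrt{89551}}{46070 + 242627} = \frac{22279 + i \sqrt{89551}}{288697} = \left(22279 + i \sqrt{89551}\right) \frac{1}{288697} = \frac{22279}{288697} + \frac{i \sqrt{89551}}{288697} \approx 0.077171 + 0.0010366 i$)
$l + \frac{1}{478269 + X} = \left(\frac{22279}{288697} + \frac{i \sqrt{89551}}{288697}\right) + \frac{1}{478269 - \frac{1}{268862}} = \left(\frac{22279}{288697} + \frac{i \sqrt{89551}}{288697}\right) + \frac{1}{\frac{128588359877}{268862}} = \left(\frac{22279}{288697} + \frac{i \sqrt{89551}}{288697}\right) + \frac{268862}{128588359877} = \frac{2864897689352497}{37123073731410269} + \frac{i \sqrt{89551}}{288697}$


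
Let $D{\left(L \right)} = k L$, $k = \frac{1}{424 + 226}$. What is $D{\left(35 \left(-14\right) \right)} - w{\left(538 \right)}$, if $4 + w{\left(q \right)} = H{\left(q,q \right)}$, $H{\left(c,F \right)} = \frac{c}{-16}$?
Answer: $\frac{19173}{520} \approx 36.871$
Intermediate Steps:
$H{\left(c,F \right)} = - \frac{c}{16}$ ($H{\left(c,F \right)} = c \left(- \frac{1}{16}\right) = - \frac{c}{16}$)
$w{\left(q \right)} = -4 - \frac{q}{16}$
$k = \frac{1}{650} \approx 0.0015385$
$D{\left(L \right)} = \frac{L}{650}$
$D{\left(35 \left(-14\right) \right)} - w{\left(538 \right)} = \frac{35 \left(-14\right)}{650} - \left(-4 - \frac{269}{8}\right) = \frac{1}{650} \left(-490\right) - \left(-4 - \frac{269}{8}\right) = - \frac{49}{65} - - \frac{301}{8} = - \frac{49}{65} + \frac{301}{8} = \frac{19173}{520}$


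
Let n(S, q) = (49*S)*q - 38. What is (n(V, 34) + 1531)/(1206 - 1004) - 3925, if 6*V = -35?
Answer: -1201613/303 ≈ -3965.7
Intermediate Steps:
V = -35/6 (V = (⅙)*(-35) = -35/6 ≈ -5.8333)
n(S, q) = -38 + 49*S*q (n(S, q) = 49*S*q - 38 = -38 + 49*S*q)
(n(V, 34) + 1531)/(1206 - 1004) - 3925 = ((-38 + 49*(-35/6)*34) + 1531)/(1206 - 1004) - 3925 = ((-38 - 29155/3) + 1531)/202 - 3925 = (-29269/3 + 1531)*(1/202) - 3925 = -24676/3*1/202 - 3925 = -12338/303 - 3925 = -1201613/303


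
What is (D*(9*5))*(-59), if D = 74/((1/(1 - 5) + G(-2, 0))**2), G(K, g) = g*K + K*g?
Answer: -3143520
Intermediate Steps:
G(K, g) = 2*K*g (G(K, g) = K*g + K*g = 2*K*g)
D = 1184 (D = 74/((1/(1 - 5) + 2*(-2)*0)**2) = 74/((1/(-4) + 0)**2) = 74/((-1/4 + 0)**2) = 74/((-1/4)**2) = 74/(1/16) = 74*16 = 1184)
(D*(9*5))*(-59) = (1184*(9*5))*(-59) = (1184*45)*(-59) = 53280*(-59) = -3143520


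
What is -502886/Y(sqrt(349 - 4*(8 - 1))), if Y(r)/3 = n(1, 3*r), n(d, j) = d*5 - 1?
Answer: -251443/6 ≈ -41907.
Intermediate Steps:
n(d, j) = -1 + 5*d (n(d, j) = 5*d - 1 = -1 + 5*d)
Y(r) = 12 (Y(r) = 3*(-1 + 5*1) = 3*(-1 + 5) = 3*4 = 12)
-502886/Y(sqrt(349 - 4*(8 - 1))) = -502886/12 = -502886*1/12 = -251443/6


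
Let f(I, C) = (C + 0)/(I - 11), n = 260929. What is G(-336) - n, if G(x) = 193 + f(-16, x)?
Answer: -2346512/9 ≈ -2.6072e+5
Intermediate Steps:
f(I, C) = C/(-11 + I)
G(x) = 193 - x/27 (G(x) = 193 + x/(-11 - 16) = 193 + x/(-27) = 193 + x*(-1/27) = 193 - x/27)
G(-336) - n = (193 - 1/27*(-336)) - 1*260929 = (193 + 112/9) - 260929 = 1849/9 - 260929 = -2346512/9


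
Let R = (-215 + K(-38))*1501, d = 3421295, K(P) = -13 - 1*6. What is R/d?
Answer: -351234/3421295 ≈ -0.10266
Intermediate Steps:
K(P) = -19 (K(P) = -13 - 6 = -19)
R = -351234 (R = (-215 - 19)*1501 = -234*1501 = -351234)
R/d = -351234/3421295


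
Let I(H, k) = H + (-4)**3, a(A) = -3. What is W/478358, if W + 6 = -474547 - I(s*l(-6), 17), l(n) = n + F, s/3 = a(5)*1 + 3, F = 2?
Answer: -474489/478358 ≈ -0.99191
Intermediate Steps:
s = 0 (s = 3*(-3*1 + 3) = 3*(-3 + 3) = 3*0 = 0)
l(n) = 2 + n (l(n) = n + 2 = 2 + n)
I(H, k) = -64 + H (I(H, k) = H - 64 = -64 + H)
W = -474489 (W = -6 + (-474547 - (-64 + 0*(2 - 6))) = -6 + (-474547 - (-64 + 0*(-4))) = -6 + (-474547 - (-64 + 0)) = -6 + (-474547 - 1*(-64)) = -6 + (-474547 + 64) = -6 - 474483 = -474489)
W/478358 = -474489/478358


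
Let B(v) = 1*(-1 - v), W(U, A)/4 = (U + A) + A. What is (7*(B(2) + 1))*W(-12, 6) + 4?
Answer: 4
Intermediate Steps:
W(U, A) = 4*U + 8*A (W(U, A) = 4*((U + A) + A) = 4*((A + U) + A) = 4*(U + 2*A) = 4*U + 8*A)
B(v) = -1 - v
(7*(B(2) + 1))*W(-12, 6) + 4 = (7*((-1 - 1*2) + 1))*(4*(-12) + 8*6) + 4 = (7*((-1 - 2) + 1))*(-48 + 48) + 4 = (7*(-3 + 1))*0 + 4 = (7*(-2))*0 + 4 = -14*0 + 4 = 0 + 4 = 4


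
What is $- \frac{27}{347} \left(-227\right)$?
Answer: $\frac{6129}{347} \approx 17.663$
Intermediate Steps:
$- \frac{27}{347} \left(-227\right) = \left(-27\right) \frac{1}{347} \left(-227\right) = \left(- \frac{27}{347}\right) \left(-227\right) = \frac{6129}{347}$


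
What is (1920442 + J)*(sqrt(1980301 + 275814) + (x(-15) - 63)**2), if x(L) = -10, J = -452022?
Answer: 7825210180 + 1468420*sqrt(2256115) ≈ 1.0031e+10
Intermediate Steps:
(1920442 + J)*(sqrt(1980301 + 275814) + (x(-15) - 63)**2) = (1920442 - 452022)*(sqrt(1980301 + 275814) + (-10 - 63)**2) = 1468420*(sqrt(2256115) + (-73)**2) = 1468420*(sqrt(2256115) + 5329) = 1468420*(5329 + sqrt(2256115)) = 7825210180 + 1468420*sqrt(2256115)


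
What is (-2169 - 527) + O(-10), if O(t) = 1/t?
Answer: -26961/10 ≈ -2696.1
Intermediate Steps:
(-2169 - 527) + O(-10) = (-2169 - 527) + 1/(-10) = -2696 - 1/10 = -26961/10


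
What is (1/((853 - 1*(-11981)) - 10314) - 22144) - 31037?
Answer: -134016119/2520 ≈ -53181.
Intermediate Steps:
(1/((853 - 1*(-11981)) - 10314) - 22144) - 31037 = (1/((853 + 11981) - 10314) - 22144) - 31037 = (1/(12834 - 10314) - 22144) - 31037 = (1/2520 - 22144) - 31037 = -55802879/2520 - 31037 = -134016119/2520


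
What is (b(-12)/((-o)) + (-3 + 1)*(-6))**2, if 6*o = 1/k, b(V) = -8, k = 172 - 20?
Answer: 53406864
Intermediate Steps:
k = 152
o = 1/912 (o = (1/6)/152 = (1/6)*(1/152) = 1/912 ≈ 0.0010965)
(b(-12)/((-o)) + (-3 + 1)*(-6))**2 = (-8/((-1*1/912)) + (-3 + 1)*(-6))**2 = (-8/(-1/912) - 2*(-6))**2 = (-8*(-912) + 12)**2 = (7296 + 12)**2 = 7308**2 = 53406864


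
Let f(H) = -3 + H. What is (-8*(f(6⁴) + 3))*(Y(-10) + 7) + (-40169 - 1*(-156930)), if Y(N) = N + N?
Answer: 251545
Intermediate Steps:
Y(N) = 2*N
(-8*(f(6⁴) + 3))*(Y(-10) + 7) + (-40169 - 1*(-156930)) = (-8*((-3 + 6⁴) + 3))*(2*(-10) + 7) + (-40169 - 1*(-156930)) = (-8*((-3 + 1296) + 3))*(-20 + 7) + (-40169 + 156930) = -8*(1293 + 3)*(-13) + 116761 = -8*1296*(-13) + 116761 = -10368*(-13) + 116761 = 134784 + 116761 = 251545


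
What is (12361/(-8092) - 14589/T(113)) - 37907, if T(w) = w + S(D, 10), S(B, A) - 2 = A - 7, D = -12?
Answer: -18157619589/477428 ≈ -38032.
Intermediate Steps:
S(B, A) = -5 + A (S(B, A) = 2 + (A - 7) = 2 + (-7 + A) = -5 + A)
T(w) = 5 + w (T(w) = w + (-5 + 10) = w + 5 = 5 + w)
(12361/(-8092) - 14589/T(113)) - 37907 = (12361/(-8092) - 14589/(5 + 113)) - 37907 = (12361*(-1/8092) - 14589/118) - 37907 = (-12361/8092 - 14589*1/118) - 37907 = (-12361/8092 - 14589/118) - 37907 = -59756393/477428 - 37907 = -18157619589/477428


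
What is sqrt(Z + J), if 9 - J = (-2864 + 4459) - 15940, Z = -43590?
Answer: 2*I*sqrt(7309) ≈ 170.99*I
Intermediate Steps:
J = 14354 (J = 9 - ((-2864 + 4459) - 15940) = 9 - (1595 - 15940) = 9 - 1*(-14345) = 9 + 14345 = 14354)
sqrt(Z + J) = sqrt(-43590 + 14354) = sqrt(-29236) = 2*I*sqrt(7309)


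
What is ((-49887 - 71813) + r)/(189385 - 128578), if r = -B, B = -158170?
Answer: 36470/60807 ≈ 0.59977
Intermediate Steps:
r = 158170 (r = -1*(-158170) = 158170)
((-49887 - 71813) + r)/(189385 - 128578) = ((-49887 - 71813) + 158170)/(189385 - 128578) = (-121700 + 158170)/60807 = 36470*(1/60807) = 36470/60807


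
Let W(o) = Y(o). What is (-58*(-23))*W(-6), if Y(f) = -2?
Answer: -2668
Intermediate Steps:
W(o) = -2
(-58*(-23))*W(-6) = -58*(-23)*(-2) = 1334*(-2) = -2668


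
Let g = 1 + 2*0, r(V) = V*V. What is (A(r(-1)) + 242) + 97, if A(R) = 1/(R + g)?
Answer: 679/2 ≈ 339.50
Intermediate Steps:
r(V) = V²
g = 1 (g = 1 + 0 = 1)
A(R) = 1/(1 + R) (A(R) = 1/(R + 1) = 1/(1 + R))
(A(r(-1)) + 242) + 97 = (1/(1 + (-1)²) + 242) + 97 = (1/(1 + 1) + 242) + 97 = (1/2 + 242) + 97 = (½ + 242) + 97 = 485/2 + 97 = 679/2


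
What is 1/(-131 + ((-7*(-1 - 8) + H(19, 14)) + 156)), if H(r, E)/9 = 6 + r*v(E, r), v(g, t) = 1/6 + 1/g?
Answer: 7/1279 ≈ 0.0054730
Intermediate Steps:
v(g, t) = ⅙ + 1/g (v(g, t) = 1*(⅙) + 1/g = ⅙ + 1/g)
H(r, E) = 54 + 3*r*(6 + E)/(2*E) (H(r, E) = 9*(6 + r*((6 + E)/(6*E))) = 9*(6 + r*(6 + E)/(6*E)) = 54 + 3*r*(6 + E)/(2*E))
1/(-131 + ((-7*(-1 - 8) + H(19, 14)) + 156)) = 1/(-131 + ((-7*(-1 - 8) + (54 + (3/2)*19 + 9*19/14)) + 156)) = 1/(-131 + ((-7*(-9) + (54 + 57/2 + 9*19*(1/14))) + 156)) = 1/(-131 + ((63 + (54 + 57/2 + 171/14)) + 156)) = 1/(-131 + ((63 + 663/7) + 156)) = 1/(-131 + (1104/7 + 156)) = 1/(-131 + 2196/7) = 1/(1279/7) = 7/1279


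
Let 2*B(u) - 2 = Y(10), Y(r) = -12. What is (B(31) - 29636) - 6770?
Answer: -36411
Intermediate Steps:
B(u) = -5 (B(u) = 1 + (½)*(-12) = 1 - 6 = -5)
(B(31) - 29636) - 6770 = (-5 - 29636) - 6770 = -29641 - 6770 = -36411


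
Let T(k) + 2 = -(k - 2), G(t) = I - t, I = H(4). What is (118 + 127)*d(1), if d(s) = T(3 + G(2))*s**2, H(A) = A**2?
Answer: -4165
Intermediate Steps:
I = 16 (I = 4**2 = 16)
G(t) = 16 - t
T(k) = -k (T(k) = -2 - (k - 2) = -2 - (-2 + k) = -2 + (2 - k) = -k)
d(s) = -17*s**2 (d(s) = (-(3 + (16 - 1*2)))*s**2 = (-(3 + (16 - 2)))*s**2 = (-(3 + 14))*s**2 = (-1*17)*s**2 = -17*s**2)
(118 + 127)*d(1) = (118 + 127)*(-17*1**2) = 245*(-17*1) = 245*(-17) = -4165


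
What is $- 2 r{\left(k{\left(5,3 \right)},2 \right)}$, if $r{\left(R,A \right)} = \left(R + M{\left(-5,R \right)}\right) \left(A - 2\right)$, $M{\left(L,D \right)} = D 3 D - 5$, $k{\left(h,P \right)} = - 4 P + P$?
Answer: $0$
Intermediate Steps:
$k{\left(h,P \right)} = - 3 P$
$M{\left(L,D \right)} = -5 + 3 D^{2}$ ($M{\left(L,D \right)} = 3 D D - 5 = 3 D^{2} - 5 = -5 + 3 D^{2}$)
$r{\left(R,A \right)} = \left(-2 + A\right) \left(-5 + R + 3 R^{2}\right)$ ($r{\left(R,A \right)} = \left(R + \left(-5 + 3 R^{2}\right)\right) \left(A - 2\right) = \left(-5 + R + 3 R^{2}\right) \left(-2 + A\right) = \left(-2 + A\right) \left(-5 + R + 3 R^{2}\right)$)
$- 2 r{\left(k{\left(5,3 \right)},2 \right)} = - 2 \left(10 - 6 \left(\left(-3\right) 3\right)^{2} - 2 \left(\left(-3\right) 3\right) + 2 \left(\left(-3\right) 3\right) + 2 \left(-5 + 3 \left(\left(-3\right) 3\right)^{2}\right)\right) = - 2 \left(10 - 6 \left(-9\right)^{2} - -18 + 2 \left(-9\right) + 2 \left(-5 + 3 \left(-9\right)^{2}\right)\right) = - 2 \left(10 - 486 + 18 - 18 + 2 \left(-5 + 3 \cdot 81\right)\right) = - 2 \left(10 - 486 + 18 - 18 + 2 \left(-5 + 243\right)\right) = - 2 \left(10 - 486 + 18 - 18 + 2 \cdot 238\right) = - 2 \left(10 - 486 + 18 - 18 + 476\right) = \left(-2\right) 0 = 0$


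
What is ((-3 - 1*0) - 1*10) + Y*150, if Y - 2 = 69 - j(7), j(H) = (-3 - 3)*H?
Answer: 16937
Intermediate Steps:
j(H) = -6*H
Y = 113 (Y = 2 + (69 - (-6)*7) = 2 + (69 - 1*(-42)) = 2 + (69 + 42) = 2 + 111 = 113)
((-3 - 1*0) - 1*10) + Y*150 = ((-3 - 1*0) - 1*10) + 113*150 = ((-3 + 0) - 10) + 16950 = (-3 - 10) + 16950 = -13 + 16950 = 16937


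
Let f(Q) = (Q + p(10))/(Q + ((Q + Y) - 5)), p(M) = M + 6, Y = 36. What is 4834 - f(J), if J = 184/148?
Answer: 5988688/1239 ≈ 4833.5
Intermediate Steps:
J = 46/37 (J = 184*(1/148) = 46/37 ≈ 1.2432)
p(M) = 6 + M
f(Q) = (16 + Q)/(31 + 2*Q) (f(Q) = (Q + (6 + 10))/(Q + ((Q + 36) - 5)) = (Q + 16)/(Q + ((36 + Q) - 5)) = (16 + Q)/(Q + (31 + Q)) = (16 + Q)/(31 + 2*Q))
4834 - f(J) = 4834 - (16 + 46/37)/(31 + 2*(46/37)) = 4834 - 638/((31 + 92/37)*37) = 4834 - 638/(1239/37*37) = 4834 - 37*638/(1239*37) = 4834 - 1*638/1239 = 4834 - 638/1239 = 5988688/1239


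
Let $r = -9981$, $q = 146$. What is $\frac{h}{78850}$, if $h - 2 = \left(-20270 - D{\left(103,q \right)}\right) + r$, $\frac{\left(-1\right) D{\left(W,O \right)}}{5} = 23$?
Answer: $- \frac{793}{2075} \approx -0.38217$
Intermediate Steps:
$D{\left(W,O \right)} = -115$ ($D{\left(W,O \right)} = \left(-5\right) 23 = -115$)
$h = -30134$ ($h = 2 - 30136 = -30134$)
$\frac{h}{78850} = - \frac{30134}{78850} = \left(-30134\right) \frac{1}{78850} = - \frac{793}{2075}$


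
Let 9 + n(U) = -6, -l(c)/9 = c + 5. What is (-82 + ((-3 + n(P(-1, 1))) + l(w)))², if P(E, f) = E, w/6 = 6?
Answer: 219961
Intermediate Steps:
w = 36 (w = 6*6 = 36)
l(c) = -45 - 9*c (l(c) = -9*(c + 5) = -9*(5 + c) = -45 - 9*c)
n(U) = -15 (n(U) = -9 - 6 = -15)
(-82 + ((-3 + n(P(-1, 1))) + l(w)))² = (-82 + ((-3 - 15) + (-45 - 9*36)))² = (-82 + (-18 + (-45 - 324)))² = (-82 + (-18 - 369))² = (-82 - 387)² = (-469)² = 219961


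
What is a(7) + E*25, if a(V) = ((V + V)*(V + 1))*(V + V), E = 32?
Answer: 2368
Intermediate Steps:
a(V) = 4*V²*(1 + V) (a(V) = ((2*V)*(1 + V))*(2*V) = (2*V*(1 + V))*(2*V) = 4*V²*(1 + V))
a(7) + E*25 = 4*7²*(1 + 7) + 32*25 = 4*49*8 + 800 = 1568 + 800 = 2368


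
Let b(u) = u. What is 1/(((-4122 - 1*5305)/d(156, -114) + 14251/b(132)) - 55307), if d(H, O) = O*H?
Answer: -195624/10798152889 ≈ -1.8116e-5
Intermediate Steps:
d(H, O) = H*O
1/(((-4122 - 1*5305)/d(156, -114) + 14251/b(132)) - 55307) = 1/(((-4122 - 1*5305)/((156*(-114))) + 14251/132) - 55307) = 1/(((-4122 - 5305)/(-17784) + 14251*(1/132)) - 55307) = 1/((-9427*(-1/17784) + 14251/132) - 55307) = 1/((9427/17784 + 14251/132) - 55307) = 1/(21223679/195624 - 55307) = 1/(-10798152889/195624) = -195624/10798152889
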